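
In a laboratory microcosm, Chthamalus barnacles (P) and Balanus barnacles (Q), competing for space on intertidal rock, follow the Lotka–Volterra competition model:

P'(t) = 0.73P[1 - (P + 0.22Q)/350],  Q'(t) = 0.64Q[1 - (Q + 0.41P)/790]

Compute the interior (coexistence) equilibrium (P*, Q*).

P* ≈ 194, Q* ≈ 711

Setting both brackets to zero gives the nullclines P + 0.22Q = 350 and 0.41P + Q = 790.
Substituting Q = 790 - 0.41P into the first: P(1 - 0.22·0.41) = 350 - 0.22·790.
So P* = 176/0.91 = 194, and then Q* = 790 - 0.41·194 = 711.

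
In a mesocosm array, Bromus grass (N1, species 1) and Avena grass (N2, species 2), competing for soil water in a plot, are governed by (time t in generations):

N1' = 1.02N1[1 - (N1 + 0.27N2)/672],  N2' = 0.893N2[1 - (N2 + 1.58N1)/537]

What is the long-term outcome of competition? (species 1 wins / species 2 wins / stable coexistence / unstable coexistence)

species 1 excludes species 2

Compare the nullcline intercepts: K1/α12 = 672/0.27 = 2490 > K2 = 537; K2/α21 = 537/1.58 = 340 < K1 = 672.
Since the inequalities point opposite ways, species 1 can invade but species 2 cannot.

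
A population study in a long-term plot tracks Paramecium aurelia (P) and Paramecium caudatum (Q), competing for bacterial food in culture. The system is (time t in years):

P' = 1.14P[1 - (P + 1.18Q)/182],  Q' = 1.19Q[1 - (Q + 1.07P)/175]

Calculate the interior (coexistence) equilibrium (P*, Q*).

P* ≈ 93.3, Q* ≈ 75.2

Setting both brackets to zero gives the nullclines P + 1.18Q = 182 and 1.07P + Q = 175.
Substituting Q = 175 - 1.07P into the first: P(1 - 1.18·1.07) = 182 - 1.18·175.
So P* = -24.5/-0.263 = 93.3, and then Q* = 175 - 1.07·93.3 = 75.2.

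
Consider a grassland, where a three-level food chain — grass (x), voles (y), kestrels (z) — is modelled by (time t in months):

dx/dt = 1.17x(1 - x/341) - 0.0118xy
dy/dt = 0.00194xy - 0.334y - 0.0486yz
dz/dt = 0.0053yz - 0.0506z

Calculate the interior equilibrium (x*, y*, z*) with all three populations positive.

x* ≈ 308, y* ≈ 9.55, z* ≈ 5.43

From dz/dt = 0: 0.0053y* = 0.0506, so y* = 9.55.
From dx/dt = 0: 1.17(1 - x*/341) = 0.0118·9.55, giving x* = 341·(1 - 0.0963) = 308.
From dy/dt = 0: 0.00194·308 - 0.334 = 0.0486z*, so z* = 0.264/0.0486 = 5.43.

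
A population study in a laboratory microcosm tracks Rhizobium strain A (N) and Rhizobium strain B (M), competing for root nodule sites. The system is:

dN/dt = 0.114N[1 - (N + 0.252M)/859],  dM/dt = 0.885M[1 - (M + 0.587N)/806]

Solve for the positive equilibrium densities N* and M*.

Setting both brackets to zero gives the nullclines N + 0.252M = 859 and 0.587N + M = 806.
Substituting M = 806 - 0.587N into the first: N(1 - 0.252·0.587) = 859 - 0.252·806.
So N* = 656/0.852 = 770, and then M* = 806 - 0.587·770 = 354.

N* ≈ 770, M* ≈ 354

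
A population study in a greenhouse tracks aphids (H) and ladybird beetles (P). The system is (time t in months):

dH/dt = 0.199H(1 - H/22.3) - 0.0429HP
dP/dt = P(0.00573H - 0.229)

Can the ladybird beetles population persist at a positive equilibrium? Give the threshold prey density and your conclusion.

Threshold H = 40; K < 40, so no, the predator goes extinct.

The predator equation gives dP/dt > 0 only when H > 0.229/0.00573 = 40.
Without the predator, H → K = 22.3. Since 22.3 < 40, the predator cannot invade.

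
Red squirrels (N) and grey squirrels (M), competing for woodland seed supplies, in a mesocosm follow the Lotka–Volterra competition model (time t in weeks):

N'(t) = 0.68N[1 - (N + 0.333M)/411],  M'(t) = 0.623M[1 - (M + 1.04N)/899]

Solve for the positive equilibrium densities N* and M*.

N* ≈ 171, M* ≈ 721

Setting both brackets to zero gives the nullclines N + 0.333M = 411 and 1.04N + M = 899.
Substituting M = 899 - 1.04N into the first: N(1 - 0.333·1.04) = 411 - 0.333·899.
So N* = 112/0.654 = 171, and then M* = 899 - 1.04·171 = 721.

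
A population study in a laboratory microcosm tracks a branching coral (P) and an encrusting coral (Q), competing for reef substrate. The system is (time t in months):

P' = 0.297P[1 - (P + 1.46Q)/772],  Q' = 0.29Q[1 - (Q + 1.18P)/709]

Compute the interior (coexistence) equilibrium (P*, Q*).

P* ≈ 364, Q* ≈ 279

Setting both brackets to zero gives the nullclines P + 1.46Q = 772 and 1.18P + Q = 709.
Substituting Q = 709 - 1.18P into the first: P(1 - 1.46·1.18) = 772 - 1.46·709.
So P* = -263/-0.723 = 364, and then Q* = 709 - 1.18·364 = 279.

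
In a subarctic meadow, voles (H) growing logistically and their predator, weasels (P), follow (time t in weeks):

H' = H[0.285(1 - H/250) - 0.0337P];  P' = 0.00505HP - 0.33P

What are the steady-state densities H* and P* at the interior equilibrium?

H* ≈ 65.3, P* ≈ 6.25

From dP/dt = 0 with P > 0: 0.00505H* = 0.33, so H* = 65.3.
Substitute into dH/dt = 0: 0.285(1 - 65.3/250) = 0.0337P*.
The bracket is 0.739, giving P* = 0.211/0.0337 = 6.25.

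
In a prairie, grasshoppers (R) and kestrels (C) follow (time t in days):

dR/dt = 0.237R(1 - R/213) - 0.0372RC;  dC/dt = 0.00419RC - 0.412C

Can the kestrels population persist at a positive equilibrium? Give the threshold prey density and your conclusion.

The predator equation gives dC/dt > 0 only when R > 0.412/0.00419 = 98.3.
Without the predator, R → K = 213. Since 213 > 98.3, the predator can invade and persist.

Threshold R = 98.3; K > 98.3, so yes, the predator persists.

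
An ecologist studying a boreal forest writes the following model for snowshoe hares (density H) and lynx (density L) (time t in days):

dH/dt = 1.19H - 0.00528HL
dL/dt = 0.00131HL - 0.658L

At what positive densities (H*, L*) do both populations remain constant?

Set dL/dt = 0 with L > 0: 0.00131H - 0.658 = 0, so H* = 0.658/0.00131 = 502.
Set dH/dt = 0 with H > 0: 1.19 - 0.00528L = 0, so L* = 1.19/0.00528 = 225.

H* ≈ 502, L* ≈ 225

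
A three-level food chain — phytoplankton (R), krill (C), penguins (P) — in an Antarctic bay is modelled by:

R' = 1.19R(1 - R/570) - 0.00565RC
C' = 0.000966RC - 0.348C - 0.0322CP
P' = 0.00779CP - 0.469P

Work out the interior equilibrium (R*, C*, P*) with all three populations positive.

R* ≈ 407, C* ≈ 60.2, P* ≈ 1.4

From dP/dt = 0: 0.00779C* = 0.469, so C* = 60.2.
From dR/dt = 0: 1.19(1 - R*/570) = 0.00565·60.2, giving R* = 570·(1 - 0.286) = 407.
From dC/dt = 0: 0.000966·407 - 0.348 = 0.0322P*, so P* = 0.0452/0.0322 = 1.4.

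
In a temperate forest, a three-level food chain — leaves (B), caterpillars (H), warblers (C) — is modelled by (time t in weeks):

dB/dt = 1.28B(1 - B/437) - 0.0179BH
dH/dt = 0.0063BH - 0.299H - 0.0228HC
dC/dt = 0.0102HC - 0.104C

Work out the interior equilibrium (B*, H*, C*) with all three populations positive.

From dC/dt = 0: 0.0102H* = 0.104, so H* = 10.2.
From dB/dt = 0: 1.28(1 - B*/437) = 0.0179·10.2, giving B* = 437·(1 - 0.143) = 375.
From dH/dt = 0: 0.0063·375 - 0.299 = 0.0228C*, so C* = 2.06/0.0228 = 90.4.

B* ≈ 375, H* ≈ 10.2, C* ≈ 90.4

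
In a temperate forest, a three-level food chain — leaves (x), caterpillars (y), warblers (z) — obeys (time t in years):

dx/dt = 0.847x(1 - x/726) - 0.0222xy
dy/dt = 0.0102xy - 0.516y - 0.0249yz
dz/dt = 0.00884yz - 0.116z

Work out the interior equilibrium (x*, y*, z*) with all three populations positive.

x* ≈ 476, y* ≈ 13.1, z* ≈ 174

From dz/dt = 0: 0.00884y* = 0.116, so y* = 13.1.
From dx/dt = 0: 0.847(1 - x*/726) = 0.0222·13.1, giving x* = 726·(1 - 0.344) = 476.
From dy/dt = 0: 0.0102·476 - 0.516 = 0.0249z*, so z* = 4.34/0.0249 = 174.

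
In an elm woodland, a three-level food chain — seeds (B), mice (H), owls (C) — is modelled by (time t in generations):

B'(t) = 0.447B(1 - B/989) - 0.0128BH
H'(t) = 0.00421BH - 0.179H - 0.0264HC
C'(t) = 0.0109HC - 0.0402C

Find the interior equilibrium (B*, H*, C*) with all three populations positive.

From dC/dt = 0: 0.0109H* = 0.0402, so H* = 3.69.
From dB/dt = 0: 0.447(1 - B*/989) = 0.0128·3.69, giving B* = 989·(1 - 0.106) = 885.
From dH/dt = 0: 0.00421·885 - 0.179 = 0.0264C*, so C* = 3.54/0.0264 = 134.

B* ≈ 885, H* ≈ 3.69, C* ≈ 134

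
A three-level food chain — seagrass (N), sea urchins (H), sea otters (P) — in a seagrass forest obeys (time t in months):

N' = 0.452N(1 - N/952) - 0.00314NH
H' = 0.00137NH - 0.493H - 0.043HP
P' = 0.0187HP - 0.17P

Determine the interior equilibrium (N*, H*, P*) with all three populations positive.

From dP/dt = 0: 0.0187H* = 0.17, so H* = 9.09.
From dN/dt = 0: 0.452(1 - N*/952) = 0.00314·9.09, giving N* = 952·(1 - 0.0632) = 892.
From dH/dt = 0: 0.00137·892 - 0.493 = 0.043P*, so P* = 0.729/0.043 = 17.

N* ≈ 892, H* ≈ 9.09, P* ≈ 17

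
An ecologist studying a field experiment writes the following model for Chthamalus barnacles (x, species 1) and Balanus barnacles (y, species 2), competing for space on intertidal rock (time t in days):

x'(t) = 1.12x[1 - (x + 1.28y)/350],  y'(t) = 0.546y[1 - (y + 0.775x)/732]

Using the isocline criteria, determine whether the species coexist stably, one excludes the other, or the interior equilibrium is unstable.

Compare the nullcline intercepts: K1/α12 = 350/1.28 = 273 < K2 = 732; K2/α21 = 732/0.775 = 945 > K1 = 350.
Since the inequalities point opposite ways, species 2 can invade but species 1 cannot.

species 2 excludes species 1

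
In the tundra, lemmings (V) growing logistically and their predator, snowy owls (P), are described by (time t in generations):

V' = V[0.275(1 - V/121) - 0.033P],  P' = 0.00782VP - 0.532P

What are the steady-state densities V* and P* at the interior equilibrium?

From dP/dt = 0 with P > 0: 0.00782V* = 0.532, so V* = 68.
Substitute into dV/dt = 0: 0.275(1 - 68/121) = 0.033P*.
The bracket is 0.438, giving P* = 0.12/0.033 = 3.65.

V* ≈ 68, P* ≈ 3.65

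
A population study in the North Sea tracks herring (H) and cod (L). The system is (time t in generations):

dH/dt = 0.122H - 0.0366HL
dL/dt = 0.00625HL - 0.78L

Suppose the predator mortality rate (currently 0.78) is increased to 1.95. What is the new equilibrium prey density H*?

At the interior fixed point, setting dL/dt = 0 with L > 0 fixes H* = (predator death rate)/(HL coefficient) — independent of the other coefficients.
With the change, H* = 1.95/0.00625 = 312; it rises from 125.

H* ≈ 312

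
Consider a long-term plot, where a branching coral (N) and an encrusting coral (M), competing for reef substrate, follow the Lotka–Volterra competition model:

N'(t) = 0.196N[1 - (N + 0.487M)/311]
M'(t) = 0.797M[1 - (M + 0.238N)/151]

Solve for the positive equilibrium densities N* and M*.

Setting both brackets to zero gives the nullclines N + 0.487M = 311 and 0.238N + M = 151.
Substituting M = 151 - 0.238N into the first: N(1 - 0.487·0.238) = 311 - 0.487·151.
So N* = 237/0.884 = 269, and then M* = 151 - 0.238·269 = 87.1.

N* ≈ 269, M* ≈ 87.1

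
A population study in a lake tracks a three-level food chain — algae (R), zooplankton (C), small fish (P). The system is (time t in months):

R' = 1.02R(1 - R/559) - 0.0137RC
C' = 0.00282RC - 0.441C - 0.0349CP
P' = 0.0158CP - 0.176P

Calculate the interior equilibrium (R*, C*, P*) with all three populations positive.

R* ≈ 475, C* ≈ 11.1, P* ≈ 25.8

From dP/dt = 0: 0.0158C* = 0.176, so C* = 11.1.
From dR/dt = 0: 1.02(1 - R*/559) = 0.0137·11.1, giving R* = 559·(1 - 0.15) = 475.
From dC/dt = 0: 0.00282·475 - 0.441 = 0.0349P*, so P* = 0.9/0.0349 = 25.8.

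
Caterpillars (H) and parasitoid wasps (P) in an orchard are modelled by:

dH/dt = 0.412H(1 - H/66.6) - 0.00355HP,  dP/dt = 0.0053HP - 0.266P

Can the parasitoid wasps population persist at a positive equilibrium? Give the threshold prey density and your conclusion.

Threshold H = 50.2; K > 50.2, so yes, the predator persists.

The predator equation gives dP/dt > 0 only when H > 0.266/0.0053 = 50.2.
Without the predator, H → K = 66.6. Since 66.6 > 50.2, the predator can invade and persist.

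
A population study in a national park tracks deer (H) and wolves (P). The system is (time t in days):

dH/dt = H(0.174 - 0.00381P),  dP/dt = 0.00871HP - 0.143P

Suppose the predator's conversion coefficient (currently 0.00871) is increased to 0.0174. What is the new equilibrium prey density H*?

At the interior fixed point, setting dP/dt = 0 with P > 0 fixes H* = (predator death rate)/(HP coefficient) — independent of the other coefficients.
With the change, H* = 0.143/0.0174 = 8.22; it falls from 16.4.

H* ≈ 8.22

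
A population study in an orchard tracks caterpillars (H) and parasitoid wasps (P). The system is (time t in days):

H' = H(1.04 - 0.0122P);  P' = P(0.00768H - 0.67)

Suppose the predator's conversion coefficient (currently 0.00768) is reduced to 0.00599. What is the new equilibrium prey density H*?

At the interior fixed point, setting dP/dt = 0 with P > 0 fixes H* = (predator death rate)/(HP coefficient) — independent of the other coefficients.
With the change, H* = 0.67/0.00599 = 112; it rises from 87.2.

H* ≈ 112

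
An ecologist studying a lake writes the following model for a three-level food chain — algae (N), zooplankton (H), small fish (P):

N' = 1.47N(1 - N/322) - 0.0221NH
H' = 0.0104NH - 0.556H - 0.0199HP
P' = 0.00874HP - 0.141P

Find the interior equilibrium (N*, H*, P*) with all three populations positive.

N* ≈ 244, H* ≈ 16.1, P* ≈ 99.5

From dP/dt = 0: 0.00874H* = 0.141, so H* = 16.1.
From dN/dt = 0: 1.47(1 - N*/322) = 0.0221·16.1, giving N* = 322·(1 - 0.243) = 244.
From dH/dt = 0: 0.0104·244 - 0.556 = 0.0199P*, so P* = 1.98/0.0199 = 99.5.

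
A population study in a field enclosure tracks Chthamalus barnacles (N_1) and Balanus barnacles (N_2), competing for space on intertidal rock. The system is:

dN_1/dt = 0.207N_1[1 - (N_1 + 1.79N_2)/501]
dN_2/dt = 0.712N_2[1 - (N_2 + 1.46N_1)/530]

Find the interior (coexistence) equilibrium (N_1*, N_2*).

Setting both brackets to zero gives the nullclines N_1 + 1.79N_2 = 501 and 1.46N_1 + N_2 = 530.
Substituting N_2 = 530 - 1.46N_1 into the first: N_1(1 - 1.79·1.46) = 501 - 1.79·530.
So N_1* = -448/-1.61 = 277, and then N_2* = 530 - 1.46·277 = 125.

N_1* ≈ 277, N_2* ≈ 125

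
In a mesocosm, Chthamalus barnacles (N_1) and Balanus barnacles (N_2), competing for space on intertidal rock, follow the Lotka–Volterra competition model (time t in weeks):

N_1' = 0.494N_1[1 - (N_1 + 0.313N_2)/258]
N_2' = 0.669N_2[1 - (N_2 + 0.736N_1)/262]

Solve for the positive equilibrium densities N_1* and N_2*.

Setting both brackets to zero gives the nullclines N_1 + 0.313N_2 = 258 and 0.736N_1 + N_2 = 262.
Substituting N_2 = 262 - 0.736N_1 into the first: N_1(1 - 0.313·0.736) = 258 - 0.313·262.
So N_1* = 176/0.77 = 229, and then N_2* = 262 - 0.736·229 = 93.7.

N_1* ≈ 229, N_2* ≈ 93.7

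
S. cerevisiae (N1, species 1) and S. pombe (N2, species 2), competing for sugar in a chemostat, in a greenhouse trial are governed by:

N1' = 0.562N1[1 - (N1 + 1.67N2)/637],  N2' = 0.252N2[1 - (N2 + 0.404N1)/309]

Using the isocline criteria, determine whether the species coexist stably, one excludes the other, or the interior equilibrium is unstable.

Compare the nullcline intercepts: K1/α12 = 637/1.67 = 381 > K2 = 309; K2/α21 = 309/0.404 = 765 > K1 = 637.
Since both inequalities hold, each species can invade when rare, so the interior equilibrium is stable.

stable coexistence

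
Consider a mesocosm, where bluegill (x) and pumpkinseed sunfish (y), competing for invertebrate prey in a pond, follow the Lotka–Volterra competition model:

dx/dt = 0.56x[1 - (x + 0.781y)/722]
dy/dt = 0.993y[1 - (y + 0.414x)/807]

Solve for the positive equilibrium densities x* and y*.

Setting both brackets to zero gives the nullclines x + 0.781y = 722 and 0.414x + y = 807.
Substituting y = 807 - 0.414x into the first: x(1 - 0.781·0.414) = 722 - 0.781·807.
So x* = 91.7/0.677 = 136, and then y* = 807 - 0.414·136 = 751.

x* ≈ 136, y* ≈ 751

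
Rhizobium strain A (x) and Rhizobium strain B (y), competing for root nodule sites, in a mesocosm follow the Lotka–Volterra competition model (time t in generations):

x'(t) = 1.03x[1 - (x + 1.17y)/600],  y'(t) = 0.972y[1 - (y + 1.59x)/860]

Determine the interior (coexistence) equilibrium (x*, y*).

x* ≈ 472, y* ≈ 109

Setting both brackets to zero gives the nullclines x + 1.17y = 600 and 1.59x + y = 860.
Substituting y = 860 - 1.59x into the first: x(1 - 1.17·1.59) = 600 - 1.17·860.
So x* = -406/-0.86 = 472, and then y* = 860 - 1.59·472 = 109.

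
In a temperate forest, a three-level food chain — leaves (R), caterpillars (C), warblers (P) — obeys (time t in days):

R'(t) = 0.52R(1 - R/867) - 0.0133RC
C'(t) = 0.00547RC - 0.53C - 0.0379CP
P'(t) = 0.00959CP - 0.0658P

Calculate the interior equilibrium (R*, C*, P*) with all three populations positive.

R* ≈ 715, C* ≈ 6.86, P* ≈ 89.2

From dP/dt = 0: 0.00959C* = 0.0658, so C* = 6.86.
From dR/dt = 0: 0.52(1 - R*/867) = 0.0133·6.86, giving R* = 867·(1 - 0.175) = 715.
From dC/dt = 0: 0.00547·715 - 0.53 = 0.0379P*, so P* = 3.38/0.0379 = 89.2.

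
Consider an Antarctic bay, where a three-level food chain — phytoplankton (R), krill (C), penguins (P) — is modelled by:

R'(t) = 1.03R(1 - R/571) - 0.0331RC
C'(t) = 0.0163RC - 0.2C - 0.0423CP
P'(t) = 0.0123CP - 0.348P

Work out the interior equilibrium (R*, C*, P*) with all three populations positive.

From dP/dt = 0: 0.0123C* = 0.348, so C* = 28.3.
From dR/dt = 0: 1.03(1 - R*/571) = 0.0331·28.3, giving R* = 571·(1 - 0.909) = 51.8.
From dC/dt = 0: 0.0163·51.8 - 0.2 = 0.0423P*, so P* = 0.645/0.0423 = 15.2.

R* ≈ 51.8, C* ≈ 28.3, P* ≈ 15.2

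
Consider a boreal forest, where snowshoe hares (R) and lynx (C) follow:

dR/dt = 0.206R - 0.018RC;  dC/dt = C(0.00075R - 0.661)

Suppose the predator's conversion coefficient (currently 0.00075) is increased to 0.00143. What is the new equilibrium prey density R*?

R* ≈ 462

At the interior fixed point, setting dC/dt = 0 with C > 0 fixes R* = (predator death rate)/(RC coefficient) — independent of the other coefficients.
With the change, R* = 0.661/0.00143 = 462; it falls from 881.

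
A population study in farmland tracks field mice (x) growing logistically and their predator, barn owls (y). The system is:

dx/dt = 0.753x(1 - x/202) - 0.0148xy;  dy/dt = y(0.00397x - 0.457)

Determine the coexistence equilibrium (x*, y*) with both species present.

From dy/dt = 0 with y > 0: 0.00397x* = 0.457, so x* = 115.
Substitute into dx/dt = 0: 0.753(1 - 115/202) = 0.0148y*.
The bracket is 0.43, giving y* = 0.324/0.0148 = 21.9.

x* ≈ 115, y* ≈ 21.9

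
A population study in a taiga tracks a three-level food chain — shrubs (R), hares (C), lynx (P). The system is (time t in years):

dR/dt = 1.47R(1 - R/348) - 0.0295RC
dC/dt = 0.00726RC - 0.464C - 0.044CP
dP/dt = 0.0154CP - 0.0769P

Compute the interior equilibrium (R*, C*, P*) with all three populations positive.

R* ≈ 313, C* ≈ 4.99, P* ≈ 41.1

From dP/dt = 0: 0.0154C* = 0.0769, so C* = 4.99.
From dR/dt = 0: 1.47(1 - R*/348) = 0.0295·4.99, giving R* = 348·(1 - 0.1) = 313.
From dC/dt = 0: 0.00726·313 - 0.464 = 0.044P*, so P* = 1.81/0.044 = 41.1.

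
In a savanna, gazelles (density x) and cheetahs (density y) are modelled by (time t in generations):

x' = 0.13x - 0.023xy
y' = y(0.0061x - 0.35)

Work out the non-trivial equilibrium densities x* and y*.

x* ≈ 57.4, y* ≈ 5.65

Set dy/dt = 0 with y > 0: 0.0061x - 0.35 = 0, so x* = 0.35/0.0061 = 57.4.
Set dx/dt = 0 with x > 0: 0.13 - 0.023y = 0, so y* = 0.13/0.023 = 5.65.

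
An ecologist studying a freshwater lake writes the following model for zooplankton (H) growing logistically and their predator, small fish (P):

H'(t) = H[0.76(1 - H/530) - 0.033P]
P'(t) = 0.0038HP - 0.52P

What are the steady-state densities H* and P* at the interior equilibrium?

From dP/dt = 0 with P > 0: 0.0038H* = 0.52, so H* = 137.
Substitute into dH/dt = 0: 0.76(1 - 137/530) = 0.033P*.
The bracket is 0.742, giving P* = 0.564/0.033 = 17.1.

H* ≈ 137, P* ≈ 17.1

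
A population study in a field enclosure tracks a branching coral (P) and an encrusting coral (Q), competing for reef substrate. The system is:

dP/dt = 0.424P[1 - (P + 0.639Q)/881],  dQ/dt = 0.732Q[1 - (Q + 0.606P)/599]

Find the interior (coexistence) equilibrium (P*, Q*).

Setting both brackets to zero gives the nullclines P + 0.639Q = 881 and 0.606P + Q = 599.
Substituting Q = 599 - 0.606P into the first: P(1 - 0.639·0.606) = 881 - 0.639·599.
So P* = 498/0.613 = 813, and then Q* = 599 - 0.606·813 = 106.

P* ≈ 813, Q* ≈ 106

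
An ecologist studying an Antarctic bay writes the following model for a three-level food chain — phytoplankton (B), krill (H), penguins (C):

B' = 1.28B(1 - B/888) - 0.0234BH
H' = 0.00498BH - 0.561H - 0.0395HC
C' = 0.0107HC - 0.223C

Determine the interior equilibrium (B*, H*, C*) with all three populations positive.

From dC/dt = 0: 0.0107H* = 0.223, so H* = 20.8.
From dB/dt = 0: 1.28(1 - B*/888) = 0.0234·20.8, giving B* = 888·(1 - 0.381) = 550.
From dH/dt = 0: 0.00498·550 - 0.561 = 0.0395C*, so C* = 2.18/0.0395 = 55.1.

B* ≈ 550, H* ≈ 20.8, C* ≈ 55.1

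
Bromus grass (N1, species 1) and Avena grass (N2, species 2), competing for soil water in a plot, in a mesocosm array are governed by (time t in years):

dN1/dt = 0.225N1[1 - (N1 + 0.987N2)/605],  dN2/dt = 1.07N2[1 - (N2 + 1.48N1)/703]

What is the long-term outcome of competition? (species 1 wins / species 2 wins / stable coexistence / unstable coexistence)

Compare the nullcline intercepts: K1/α12 = 605/0.987 = 613 < K2 = 703; K2/α21 = 703/1.48 = 475 < K1 = 605.
Since both are reversed, neither can invade when rare; the interior point is a saddle.

unstable coexistence (outcome depends on initial conditions)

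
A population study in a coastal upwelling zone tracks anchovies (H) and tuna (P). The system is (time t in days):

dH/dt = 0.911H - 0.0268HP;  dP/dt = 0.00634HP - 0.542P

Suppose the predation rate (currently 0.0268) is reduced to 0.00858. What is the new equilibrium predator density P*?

P* ≈ 106

At the interior fixed point, setting dH/dt = 0 with H > 0 fixes P* = (prey growth rate)/(HP coefficient) — independent of the other coefficients.
With the change, P* = 0.911/0.00858 = 106; it rises from 34.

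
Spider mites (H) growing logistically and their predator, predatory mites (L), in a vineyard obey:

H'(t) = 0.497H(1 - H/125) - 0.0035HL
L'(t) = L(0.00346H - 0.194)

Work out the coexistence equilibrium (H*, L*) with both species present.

H* ≈ 56.1, L* ≈ 78.3

From dL/dt = 0 with L > 0: 0.00346H* = 0.194, so H* = 56.1.
Substitute into dH/dt = 0: 0.497(1 - 56.1/125) = 0.0035L*.
The bracket is 0.551, giving L* = 0.274/0.0035 = 78.3.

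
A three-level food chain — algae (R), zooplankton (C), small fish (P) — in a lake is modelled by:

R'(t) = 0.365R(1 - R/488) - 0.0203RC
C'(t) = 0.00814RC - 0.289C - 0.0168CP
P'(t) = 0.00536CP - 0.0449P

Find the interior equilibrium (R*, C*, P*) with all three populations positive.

R* ≈ 261, C* ≈ 8.38, P* ≈ 109

From dP/dt = 0: 0.00536C* = 0.0449, so C* = 8.38.
From dR/dt = 0: 0.365(1 - R*/488) = 0.0203·8.38, giving R* = 488·(1 - 0.466) = 261.
From dC/dt = 0: 0.00814·261 - 0.289 = 0.0168P*, so P* = 1.83/0.0168 = 109.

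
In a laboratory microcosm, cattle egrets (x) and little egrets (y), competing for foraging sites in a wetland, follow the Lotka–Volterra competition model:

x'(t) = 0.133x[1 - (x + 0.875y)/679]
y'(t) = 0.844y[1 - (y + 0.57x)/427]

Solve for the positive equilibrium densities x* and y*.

Setting both brackets to zero gives the nullclines x + 0.875y = 679 and 0.57x + y = 427.
Substituting y = 427 - 0.57x into the first: x(1 - 0.875·0.57) = 679 - 0.875·427.
So x* = 305/0.501 = 609, and then y* = 427 - 0.57·609 = 79.7.

x* ≈ 609, y* ≈ 79.7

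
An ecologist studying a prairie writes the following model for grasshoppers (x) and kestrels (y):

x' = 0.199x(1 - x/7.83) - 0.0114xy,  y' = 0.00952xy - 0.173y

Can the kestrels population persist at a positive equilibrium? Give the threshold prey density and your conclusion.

The predator equation gives dy/dt > 0 only when x > 0.173/0.00952 = 18.2.
Without the predator, x → K = 7.83. Since 7.83 < 18.2, the predator cannot invade.

Threshold x = 18.2; K < 18.2, so no, the predator goes extinct.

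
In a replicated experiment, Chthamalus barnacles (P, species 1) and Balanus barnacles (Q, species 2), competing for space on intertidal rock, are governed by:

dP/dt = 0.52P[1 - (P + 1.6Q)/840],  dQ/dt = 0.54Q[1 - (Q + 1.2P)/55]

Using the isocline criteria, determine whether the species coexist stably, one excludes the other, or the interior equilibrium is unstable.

species 1 excludes species 2

Compare the nullcline intercepts: K1/α12 = 840/1.6 = 525 > K2 = 55; K2/α21 = 55/1.2 = 45.8 < K1 = 840.
Since the inequalities point opposite ways, species 1 can invade but species 2 cannot.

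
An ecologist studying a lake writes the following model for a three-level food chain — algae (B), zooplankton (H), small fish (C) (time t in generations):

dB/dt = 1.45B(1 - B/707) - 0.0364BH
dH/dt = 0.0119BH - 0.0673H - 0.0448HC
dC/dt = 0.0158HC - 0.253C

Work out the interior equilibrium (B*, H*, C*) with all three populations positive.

B* ≈ 423, H* ≈ 16, C* ≈ 111

From dC/dt = 0: 0.0158H* = 0.253, so H* = 16.
From dB/dt = 0: 1.45(1 - B*/707) = 0.0364·16, giving B* = 707·(1 - 0.402) = 423.
From dH/dt = 0: 0.0119·423 - 0.0673 = 0.0448C*, so C* = 4.96/0.0448 = 111.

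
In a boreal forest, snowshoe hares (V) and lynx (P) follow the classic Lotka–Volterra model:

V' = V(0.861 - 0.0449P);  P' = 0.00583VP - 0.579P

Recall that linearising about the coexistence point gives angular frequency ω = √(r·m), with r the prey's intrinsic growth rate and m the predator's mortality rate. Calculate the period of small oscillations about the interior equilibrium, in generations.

Here r = 0.861 and m = 0.579, so r·m = 0.499.
ω = √0.499 = 0.706 per generation, hence T = 2π/ω ≈ 8.9 generations.

T ≈ 8.9 generations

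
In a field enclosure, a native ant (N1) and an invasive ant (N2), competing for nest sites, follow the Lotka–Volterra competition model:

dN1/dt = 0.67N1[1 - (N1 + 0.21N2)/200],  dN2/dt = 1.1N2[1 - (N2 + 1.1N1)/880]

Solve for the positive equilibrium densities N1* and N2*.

N1* ≈ 19.8, N2* ≈ 858

Setting both brackets to zero gives the nullclines N1 + 0.21N2 = 200 and 1.1N1 + N2 = 880.
Substituting N2 = 880 - 1.1N1 into the first: N1(1 - 0.21·1.1) = 200 - 0.21·880.
So N1* = 15.2/0.769 = 19.8, and then N2* = 880 - 1.1·19.8 = 858.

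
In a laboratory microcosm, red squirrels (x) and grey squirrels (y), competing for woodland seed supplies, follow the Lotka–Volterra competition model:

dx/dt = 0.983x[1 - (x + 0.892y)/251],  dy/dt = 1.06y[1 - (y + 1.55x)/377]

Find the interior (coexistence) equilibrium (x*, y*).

x* ≈ 223, y* ≈ 31.5

Setting both brackets to zero gives the nullclines x + 0.892y = 251 and 1.55x + y = 377.
Substituting y = 377 - 1.55x into the first: x(1 - 0.892·1.55) = 251 - 0.892·377.
So x* = -85.3/-0.383 = 223, and then y* = 377 - 1.55·223 = 31.5.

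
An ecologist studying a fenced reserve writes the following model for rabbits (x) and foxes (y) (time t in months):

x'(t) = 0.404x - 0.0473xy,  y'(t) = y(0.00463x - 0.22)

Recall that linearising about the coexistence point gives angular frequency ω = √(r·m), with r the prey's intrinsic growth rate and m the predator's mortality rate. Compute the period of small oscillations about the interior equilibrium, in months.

Here r = 0.404 and m = 0.22, so r·m = 0.0889.
ω = √0.0889 = 0.298 per month, hence T = 2π/ω ≈ 21.1 months.

T ≈ 21.1 months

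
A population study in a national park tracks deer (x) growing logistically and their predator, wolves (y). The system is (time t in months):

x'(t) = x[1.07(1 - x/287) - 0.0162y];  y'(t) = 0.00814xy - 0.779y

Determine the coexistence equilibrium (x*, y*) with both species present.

From dy/dt = 0 with y > 0: 0.00814x* = 0.779, so x* = 95.7.
Substitute into dx/dt = 0: 1.07(1 - 95.7/287) = 0.0162y*.
The bracket is 0.667, giving y* = 0.713/0.0162 = 44.

x* ≈ 95.7, y* ≈ 44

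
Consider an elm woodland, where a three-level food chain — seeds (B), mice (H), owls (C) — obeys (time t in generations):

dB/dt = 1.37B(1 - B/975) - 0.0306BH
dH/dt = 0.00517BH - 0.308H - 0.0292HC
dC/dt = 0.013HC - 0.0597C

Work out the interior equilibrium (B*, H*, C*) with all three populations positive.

B* ≈ 875, H* ≈ 4.59, C* ≈ 144

From dC/dt = 0: 0.013H* = 0.0597, so H* = 4.59.
From dB/dt = 0: 1.37(1 - B*/975) = 0.0306·4.59, giving B* = 975·(1 - 0.103) = 875.
From dH/dt = 0: 0.00517·875 - 0.308 = 0.0292C*, so C* = 4.22/0.0292 = 144.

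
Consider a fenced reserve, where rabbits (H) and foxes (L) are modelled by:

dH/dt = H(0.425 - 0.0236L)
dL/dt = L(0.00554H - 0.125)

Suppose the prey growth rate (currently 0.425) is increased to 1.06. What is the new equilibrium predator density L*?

At the interior fixed point, setting dH/dt = 0 with H > 0 fixes L* = (prey growth rate)/(HL coefficient) — independent of the other coefficients.
With the change, L* = 1.06/0.0236 = 44.9; it rises from 18.

L* ≈ 44.9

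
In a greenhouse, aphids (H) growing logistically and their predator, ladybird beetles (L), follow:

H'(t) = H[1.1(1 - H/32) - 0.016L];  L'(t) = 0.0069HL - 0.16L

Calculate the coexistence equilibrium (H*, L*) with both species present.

From dL/dt = 0 with L > 0: 0.0069H* = 0.16, so H* = 23.2.
Substitute into dH/dt = 0: 1.1(1 - 23.2/32) = 0.016L*.
The bracket is 0.275, giving L* = 0.303/0.016 = 18.9.

H* ≈ 23.2, L* ≈ 18.9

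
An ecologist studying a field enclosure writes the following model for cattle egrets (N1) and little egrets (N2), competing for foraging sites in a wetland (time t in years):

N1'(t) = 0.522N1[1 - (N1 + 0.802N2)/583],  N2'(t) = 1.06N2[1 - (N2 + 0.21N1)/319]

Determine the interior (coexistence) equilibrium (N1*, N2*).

Setting both brackets to zero gives the nullclines N1 + 0.802N2 = 583 and 0.21N1 + N2 = 319.
Substituting N2 = 319 - 0.21N1 into the first: N1(1 - 0.802·0.21) = 583 - 0.802·319.
So N1* = 327/0.832 = 393, and then N2* = 319 - 0.21·393 = 236.

N1* ≈ 393, N2* ≈ 236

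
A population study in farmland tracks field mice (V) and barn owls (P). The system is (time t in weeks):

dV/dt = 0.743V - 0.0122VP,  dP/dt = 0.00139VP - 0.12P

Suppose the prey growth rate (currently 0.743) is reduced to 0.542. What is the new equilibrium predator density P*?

At the interior fixed point, setting dV/dt = 0 with V > 0 fixes P* = (prey growth rate)/(VP coefficient) — independent of the other coefficients.
With the change, P* = 0.542/0.0122 = 44.4; it falls from 60.9.

P* ≈ 44.4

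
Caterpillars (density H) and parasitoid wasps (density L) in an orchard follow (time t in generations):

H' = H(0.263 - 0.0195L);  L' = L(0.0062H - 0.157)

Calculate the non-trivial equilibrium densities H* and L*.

H* ≈ 25.3, L* ≈ 13.5

Set dL/dt = 0 with L > 0: 0.0062H - 0.157 = 0, so H* = 0.157/0.0062 = 25.3.
Set dH/dt = 0 with H > 0: 0.263 - 0.0195L = 0, so L* = 0.263/0.0195 = 13.5.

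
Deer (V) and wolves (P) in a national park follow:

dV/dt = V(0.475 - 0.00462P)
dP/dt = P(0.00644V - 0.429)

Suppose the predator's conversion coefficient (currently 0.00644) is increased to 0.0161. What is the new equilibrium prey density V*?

At the interior fixed point, setting dP/dt = 0 with P > 0 fixes V* = (predator death rate)/(VP coefficient) — independent of the other coefficients.
With the change, V* = 0.429/0.0161 = 26.6; it falls from 66.6.

V* ≈ 26.6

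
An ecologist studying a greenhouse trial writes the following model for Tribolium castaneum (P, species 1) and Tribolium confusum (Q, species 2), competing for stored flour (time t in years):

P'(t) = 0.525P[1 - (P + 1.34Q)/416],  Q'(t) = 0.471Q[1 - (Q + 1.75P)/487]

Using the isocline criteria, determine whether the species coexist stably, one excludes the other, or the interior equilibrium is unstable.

Compare the nullcline intercepts: K1/α12 = 416/1.34 = 310 < K2 = 487; K2/α21 = 487/1.75 = 278 < K1 = 416.
Since both are reversed, neither can invade when rare; the interior point is a saddle.

unstable coexistence (outcome depends on initial conditions)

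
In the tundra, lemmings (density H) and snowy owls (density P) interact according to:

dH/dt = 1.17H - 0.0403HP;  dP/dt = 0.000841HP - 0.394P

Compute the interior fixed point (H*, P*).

H* ≈ 468, P* ≈ 29

Set dP/dt = 0 with P > 0: 0.000841H - 0.394 = 0, so H* = 0.394/0.000841 = 468.
Set dH/dt = 0 with H > 0: 1.17 - 0.0403P = 0, so P* = 1.17/0.0403 = 29.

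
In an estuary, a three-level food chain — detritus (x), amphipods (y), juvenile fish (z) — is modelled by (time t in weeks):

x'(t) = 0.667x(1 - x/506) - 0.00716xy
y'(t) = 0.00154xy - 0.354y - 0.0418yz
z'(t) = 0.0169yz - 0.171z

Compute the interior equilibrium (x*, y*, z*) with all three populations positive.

From dz/dt = 0: 0.0169y* = 0.171, so y* = 10.1.
From dx/dt = 0: 0.667(1 - x*/506) = 0.00716·10.1, giving x* = 506·(1 - 0.109) = 451.
From dy/dt = 0: 0.00154·451 - 0.354 = 0.0418z*, so z* = 0.341/0.0418 = 8.15.

x* ≈ 451, y* ≈ 10.1, z* ≈ 8.15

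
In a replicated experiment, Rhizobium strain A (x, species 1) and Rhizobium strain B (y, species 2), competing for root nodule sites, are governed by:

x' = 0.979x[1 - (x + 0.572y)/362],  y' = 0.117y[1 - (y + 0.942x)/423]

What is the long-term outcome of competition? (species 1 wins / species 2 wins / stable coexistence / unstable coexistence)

Compare the nullcline intercepts: K1/α12 = 362/0.572 = 633 > K2 = 423; K2/α21 = 423/0.942 = 449 > K1 = 362.
Since both inequalities hold, each species can invade when rare, so the interior equilibrium is stable.

stable coexistence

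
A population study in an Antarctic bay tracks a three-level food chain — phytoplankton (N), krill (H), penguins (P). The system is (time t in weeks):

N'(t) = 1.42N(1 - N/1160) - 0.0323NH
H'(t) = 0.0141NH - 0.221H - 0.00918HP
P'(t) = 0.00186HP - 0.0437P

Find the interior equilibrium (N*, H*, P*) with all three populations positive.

N* ≈ 540, H* ≈ 23.5, P* ≈ 805

From dP/dt = 0: 0.00186H* = 0.0437, so H* = 23.5.
From dN/dt = 0: 1.42(1 - N*/1160) = 0.0323·23.5, giving N* = 1160·(1 - 0.534) = 540.
From dH/dt = 0: 0.0141·540 - 0.221 = 0.00918P*, so P* = 7.39/0.00918 = 805.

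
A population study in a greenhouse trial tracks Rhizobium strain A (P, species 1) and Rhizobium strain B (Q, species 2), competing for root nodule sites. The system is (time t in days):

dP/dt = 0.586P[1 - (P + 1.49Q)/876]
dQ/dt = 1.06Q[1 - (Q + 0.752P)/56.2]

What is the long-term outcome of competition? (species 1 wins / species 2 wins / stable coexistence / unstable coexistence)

species 1 excludes species 2

Compare the nullcline intercepts: K1/α12 = 876/1.49 = 588 > K2 = 56.2; K2/α21 = 56.2/0.752 = 74.7 < K1 = 876.
Since the inequalities point opposite ways, species 1 can invade but species 2 cannot.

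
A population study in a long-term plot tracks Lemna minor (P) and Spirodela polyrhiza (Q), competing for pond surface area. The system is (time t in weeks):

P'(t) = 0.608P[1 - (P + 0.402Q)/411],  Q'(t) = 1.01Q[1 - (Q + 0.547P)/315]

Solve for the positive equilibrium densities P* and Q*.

P* ≈ 365, Q* ≈ 116

Setting both brackets to zero gives the nullclines P + 0.402Q = 411 and 0.547P + Q = 315.
Substituting Q = 315 - 0.547P into the first: P(1 - 0.402·0.547) = 411 - 0.402·315.
So P* = 284/0.78 = 365, and then Q* = 315 - 0.547·365 = 116.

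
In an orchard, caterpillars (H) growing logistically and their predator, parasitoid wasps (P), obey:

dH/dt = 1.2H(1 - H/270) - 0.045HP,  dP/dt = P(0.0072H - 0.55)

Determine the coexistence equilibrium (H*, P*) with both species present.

H* ≈ 76.4, P* ≈ 19.1

From dP/dt = 0 with P > 0: 0.0072H* = 0.55, so H* = 76.4.
Substitute into dH/dt = 0: 1.2(1 - 76.4/270) = 0.045P*.
The bracket is 0.717, giving P* = 0.86/0.045 = 19.1.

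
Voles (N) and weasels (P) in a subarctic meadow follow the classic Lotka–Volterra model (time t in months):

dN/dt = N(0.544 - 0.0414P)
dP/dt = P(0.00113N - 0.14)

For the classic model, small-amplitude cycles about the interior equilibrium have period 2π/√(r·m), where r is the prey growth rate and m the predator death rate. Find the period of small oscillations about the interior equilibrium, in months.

Here r = 0.544 and m = 0.14, so r·m = 0.0762.
ω = √0.0762 = 0.276 per month, hence T = 2π/ω ≈ 22.8 months.

T ≈ 22.8 months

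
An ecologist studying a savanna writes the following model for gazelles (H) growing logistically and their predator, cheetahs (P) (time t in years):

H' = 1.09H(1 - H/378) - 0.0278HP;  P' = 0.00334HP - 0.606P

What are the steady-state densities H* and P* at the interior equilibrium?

H* ≈ 181, P* ≈ 20.4

From dP/dt = 0 with P > 0: 0.00334H* = 0.606, so H* = 181.
Substitute into dH/dt = 0: 1.09(1 - 181/378) = 0.0278P*.
The bracket is 0.52, giving P* = 0.567/0.0278 = 20.4.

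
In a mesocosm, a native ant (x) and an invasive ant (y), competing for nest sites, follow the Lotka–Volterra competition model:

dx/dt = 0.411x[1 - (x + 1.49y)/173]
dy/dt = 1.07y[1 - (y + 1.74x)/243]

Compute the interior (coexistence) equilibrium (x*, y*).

x* ≈ 119, y* ≈ 36.4

Setting both brackets to zero gives the nullclines x + 1.49y = 173 and 1.74x + y = 243.
Substituting y = 243 - 1.74x into the first: x(1 - 1.49·1.74) = 173 - 1.49·243.
So x* = -189/-1.59 = 119, and then y* = 243 - 1.74·119 = 36.4.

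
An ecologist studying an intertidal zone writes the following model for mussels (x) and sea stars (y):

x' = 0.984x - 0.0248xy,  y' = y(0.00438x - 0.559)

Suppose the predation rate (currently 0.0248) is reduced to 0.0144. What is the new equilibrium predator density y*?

y* ≈ 68.3

At the interior fixed point, setting dx/dt = 0 with x > 0 fixes y* = (prey growth rate)/(xy coefficient) — independent of the other coefficients.
With the change, y* = 0.984/0.0144 = 68.3; it rises from 39.7.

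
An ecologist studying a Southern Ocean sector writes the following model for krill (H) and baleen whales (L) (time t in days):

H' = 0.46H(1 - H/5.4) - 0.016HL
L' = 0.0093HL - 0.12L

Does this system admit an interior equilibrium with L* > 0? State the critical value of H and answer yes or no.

Threshold H = 12.9; K < 12.9, so no, the predator goes extinct.

The predator equation gives dL/dt > 0 only when H > 0.12/0.0093 = 12.9.
Without the predator, H → K = 5.4. Since 5.4 < 12.9, the predator cannot invade.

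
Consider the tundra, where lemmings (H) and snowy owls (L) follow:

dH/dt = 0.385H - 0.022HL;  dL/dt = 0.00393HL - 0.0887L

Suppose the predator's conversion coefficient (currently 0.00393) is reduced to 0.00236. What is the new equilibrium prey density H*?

H* ≈ 37.6

At the interior fixed point, setting dL/dt = 0 with L > 0 fixes H* = (predator death rate)/(HL coefficient) — independent of the other coefficients.
With the change, H* = 0.0887/0.00236 = 37.6; it rises from 22.6.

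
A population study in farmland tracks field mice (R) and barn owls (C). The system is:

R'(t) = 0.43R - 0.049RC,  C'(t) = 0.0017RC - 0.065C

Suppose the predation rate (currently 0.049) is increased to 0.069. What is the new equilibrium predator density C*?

At the interior fixed point, setting dR/dt = 0 with R > 0 fixes C* = (prey growth rate)/(RC coefficient) — independent of the other coefficients.
With the change, C* = 0.43/0.069 = 6.23; it falls from 8.78.

C* ≈ 6.23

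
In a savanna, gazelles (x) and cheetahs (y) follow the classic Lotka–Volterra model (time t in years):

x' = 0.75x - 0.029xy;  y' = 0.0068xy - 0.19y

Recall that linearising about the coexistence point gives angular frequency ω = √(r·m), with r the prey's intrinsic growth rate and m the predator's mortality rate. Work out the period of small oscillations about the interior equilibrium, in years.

Here r = 0.75 and m = 0.19, so r·m = 0.143.
ω = √0.143 = 0.377 per year, hence T = 2π/ω ≈ 16.6 years.

T ≈ 16.6 years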